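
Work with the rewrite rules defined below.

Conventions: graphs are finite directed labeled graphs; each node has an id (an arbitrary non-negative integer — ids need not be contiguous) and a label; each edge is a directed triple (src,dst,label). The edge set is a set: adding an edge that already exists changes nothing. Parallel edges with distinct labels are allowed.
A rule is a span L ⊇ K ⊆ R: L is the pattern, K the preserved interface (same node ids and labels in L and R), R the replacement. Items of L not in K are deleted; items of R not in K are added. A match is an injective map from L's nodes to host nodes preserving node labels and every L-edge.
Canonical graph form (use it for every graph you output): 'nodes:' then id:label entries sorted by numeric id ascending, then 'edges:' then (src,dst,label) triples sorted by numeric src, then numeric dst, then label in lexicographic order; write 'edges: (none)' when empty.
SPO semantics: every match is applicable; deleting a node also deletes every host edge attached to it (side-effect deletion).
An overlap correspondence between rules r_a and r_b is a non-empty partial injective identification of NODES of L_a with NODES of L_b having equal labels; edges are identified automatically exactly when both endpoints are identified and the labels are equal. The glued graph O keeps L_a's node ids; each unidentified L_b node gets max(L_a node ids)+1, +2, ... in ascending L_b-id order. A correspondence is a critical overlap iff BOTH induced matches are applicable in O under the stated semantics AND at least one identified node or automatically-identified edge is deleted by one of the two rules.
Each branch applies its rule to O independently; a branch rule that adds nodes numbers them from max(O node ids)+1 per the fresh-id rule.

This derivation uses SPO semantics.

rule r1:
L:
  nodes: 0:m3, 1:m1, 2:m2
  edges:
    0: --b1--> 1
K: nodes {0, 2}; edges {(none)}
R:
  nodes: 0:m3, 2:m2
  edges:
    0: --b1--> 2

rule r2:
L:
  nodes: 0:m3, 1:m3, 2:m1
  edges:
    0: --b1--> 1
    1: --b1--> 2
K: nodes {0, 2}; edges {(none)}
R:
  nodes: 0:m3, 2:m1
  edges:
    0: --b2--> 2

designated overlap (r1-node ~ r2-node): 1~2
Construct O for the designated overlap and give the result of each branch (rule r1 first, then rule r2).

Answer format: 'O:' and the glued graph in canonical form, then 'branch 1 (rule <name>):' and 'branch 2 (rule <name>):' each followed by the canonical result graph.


O:
nodes: 0:m3, 1:m1, 2:m2, 3:m3, 4:m3
edges: (0,1,b1); (3,4,b1); (4,1,b1)
branch 1 (rule r1):
nodes: 0:m3, 2:m2, 3:m3, 4:m3
edges: (0,2,b1); (3,4,b1)
branch 2 (rule r2):
nodes: 0:m3, 1:m1, 2:m2, 3:m3
edges: (0,1,b1); (3,1,b2)


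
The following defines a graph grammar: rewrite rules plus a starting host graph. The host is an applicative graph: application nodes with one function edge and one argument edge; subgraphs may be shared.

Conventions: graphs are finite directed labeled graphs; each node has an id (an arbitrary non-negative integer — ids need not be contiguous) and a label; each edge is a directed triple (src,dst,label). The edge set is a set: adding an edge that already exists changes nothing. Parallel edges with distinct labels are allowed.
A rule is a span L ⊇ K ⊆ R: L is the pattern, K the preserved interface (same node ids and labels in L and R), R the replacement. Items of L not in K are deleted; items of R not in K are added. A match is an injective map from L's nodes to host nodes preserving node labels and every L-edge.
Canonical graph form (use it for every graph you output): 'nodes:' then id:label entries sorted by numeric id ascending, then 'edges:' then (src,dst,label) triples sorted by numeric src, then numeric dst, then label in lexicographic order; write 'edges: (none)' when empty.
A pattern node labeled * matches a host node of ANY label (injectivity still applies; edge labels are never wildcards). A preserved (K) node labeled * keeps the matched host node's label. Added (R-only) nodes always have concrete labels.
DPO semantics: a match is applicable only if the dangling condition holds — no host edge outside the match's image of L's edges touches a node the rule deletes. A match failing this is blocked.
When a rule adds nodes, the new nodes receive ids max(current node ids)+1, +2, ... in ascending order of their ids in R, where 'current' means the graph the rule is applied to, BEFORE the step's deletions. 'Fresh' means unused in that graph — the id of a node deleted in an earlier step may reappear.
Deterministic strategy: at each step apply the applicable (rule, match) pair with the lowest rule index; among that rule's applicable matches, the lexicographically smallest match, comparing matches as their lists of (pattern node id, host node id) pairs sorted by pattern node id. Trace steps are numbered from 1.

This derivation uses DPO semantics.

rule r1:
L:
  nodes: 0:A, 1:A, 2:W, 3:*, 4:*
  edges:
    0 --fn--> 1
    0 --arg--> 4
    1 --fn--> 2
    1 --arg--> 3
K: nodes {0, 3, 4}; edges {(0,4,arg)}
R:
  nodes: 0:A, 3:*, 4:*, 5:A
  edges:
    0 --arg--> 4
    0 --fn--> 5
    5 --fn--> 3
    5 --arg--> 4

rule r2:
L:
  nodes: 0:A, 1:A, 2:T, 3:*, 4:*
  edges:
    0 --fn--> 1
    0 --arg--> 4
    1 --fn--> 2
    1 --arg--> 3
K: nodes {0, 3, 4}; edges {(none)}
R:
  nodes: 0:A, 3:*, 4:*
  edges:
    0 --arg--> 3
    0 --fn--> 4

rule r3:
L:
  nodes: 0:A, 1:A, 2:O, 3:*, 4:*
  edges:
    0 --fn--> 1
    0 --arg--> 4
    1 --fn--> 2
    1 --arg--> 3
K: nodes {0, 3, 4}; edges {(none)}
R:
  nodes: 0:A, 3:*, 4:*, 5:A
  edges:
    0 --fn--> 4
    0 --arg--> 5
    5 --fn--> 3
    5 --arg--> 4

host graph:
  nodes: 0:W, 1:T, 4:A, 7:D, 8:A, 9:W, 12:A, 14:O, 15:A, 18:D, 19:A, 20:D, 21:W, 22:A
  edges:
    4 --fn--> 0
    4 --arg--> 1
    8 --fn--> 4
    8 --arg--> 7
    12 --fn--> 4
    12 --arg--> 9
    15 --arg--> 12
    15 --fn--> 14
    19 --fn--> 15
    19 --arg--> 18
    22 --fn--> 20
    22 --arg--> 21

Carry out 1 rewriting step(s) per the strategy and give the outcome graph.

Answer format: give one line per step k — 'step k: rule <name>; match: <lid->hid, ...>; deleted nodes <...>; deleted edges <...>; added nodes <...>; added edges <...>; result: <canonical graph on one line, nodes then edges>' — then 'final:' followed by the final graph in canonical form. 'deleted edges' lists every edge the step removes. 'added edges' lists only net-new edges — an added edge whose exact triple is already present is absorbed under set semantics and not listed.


step 1: rule r3; match: 0->19, 1->15, 2->14, 3->12, 4->18; deleted nodes 14, 15; deleted edges (15,12,arg); (15,14,fn); (19,15,fn); (19,18,arg); added nodes 23; added edges (19,18,fn); (19,23,arg); (23,12,fn); (23,18,arg); result: nodes: 0:W, 1:T, 4:A, 7:D, 8:A, 9:W, 12:A, 18:D, 19:A, 20:D, 21:W, 22:A, 23:A edges: (4,0,fn); (4,1,arg); (8,4,fn); (8,7,arg); (12,4,fn); (12,9,arg); (19,18,fn); (19,23,arg); (22,20,fn); (22,21,arg); (23,12,fn); (23,18,arg)
final:
nodes: 0:W, 1:T, 4:A, 7:D, 8:A, 9:W, 12:A, 18:D, 19:A, 20:D, 21:W, 22:A, 23:A
edges: (4,0,fn); (4,1,arg); (8,4,fn); (8,7,arg); (12,4,fn); (12,9,arg); (19,18,fn); (19,23,arg); (22,20,fn); (22,21,arg); (23,12,fn); (23,18,arg)


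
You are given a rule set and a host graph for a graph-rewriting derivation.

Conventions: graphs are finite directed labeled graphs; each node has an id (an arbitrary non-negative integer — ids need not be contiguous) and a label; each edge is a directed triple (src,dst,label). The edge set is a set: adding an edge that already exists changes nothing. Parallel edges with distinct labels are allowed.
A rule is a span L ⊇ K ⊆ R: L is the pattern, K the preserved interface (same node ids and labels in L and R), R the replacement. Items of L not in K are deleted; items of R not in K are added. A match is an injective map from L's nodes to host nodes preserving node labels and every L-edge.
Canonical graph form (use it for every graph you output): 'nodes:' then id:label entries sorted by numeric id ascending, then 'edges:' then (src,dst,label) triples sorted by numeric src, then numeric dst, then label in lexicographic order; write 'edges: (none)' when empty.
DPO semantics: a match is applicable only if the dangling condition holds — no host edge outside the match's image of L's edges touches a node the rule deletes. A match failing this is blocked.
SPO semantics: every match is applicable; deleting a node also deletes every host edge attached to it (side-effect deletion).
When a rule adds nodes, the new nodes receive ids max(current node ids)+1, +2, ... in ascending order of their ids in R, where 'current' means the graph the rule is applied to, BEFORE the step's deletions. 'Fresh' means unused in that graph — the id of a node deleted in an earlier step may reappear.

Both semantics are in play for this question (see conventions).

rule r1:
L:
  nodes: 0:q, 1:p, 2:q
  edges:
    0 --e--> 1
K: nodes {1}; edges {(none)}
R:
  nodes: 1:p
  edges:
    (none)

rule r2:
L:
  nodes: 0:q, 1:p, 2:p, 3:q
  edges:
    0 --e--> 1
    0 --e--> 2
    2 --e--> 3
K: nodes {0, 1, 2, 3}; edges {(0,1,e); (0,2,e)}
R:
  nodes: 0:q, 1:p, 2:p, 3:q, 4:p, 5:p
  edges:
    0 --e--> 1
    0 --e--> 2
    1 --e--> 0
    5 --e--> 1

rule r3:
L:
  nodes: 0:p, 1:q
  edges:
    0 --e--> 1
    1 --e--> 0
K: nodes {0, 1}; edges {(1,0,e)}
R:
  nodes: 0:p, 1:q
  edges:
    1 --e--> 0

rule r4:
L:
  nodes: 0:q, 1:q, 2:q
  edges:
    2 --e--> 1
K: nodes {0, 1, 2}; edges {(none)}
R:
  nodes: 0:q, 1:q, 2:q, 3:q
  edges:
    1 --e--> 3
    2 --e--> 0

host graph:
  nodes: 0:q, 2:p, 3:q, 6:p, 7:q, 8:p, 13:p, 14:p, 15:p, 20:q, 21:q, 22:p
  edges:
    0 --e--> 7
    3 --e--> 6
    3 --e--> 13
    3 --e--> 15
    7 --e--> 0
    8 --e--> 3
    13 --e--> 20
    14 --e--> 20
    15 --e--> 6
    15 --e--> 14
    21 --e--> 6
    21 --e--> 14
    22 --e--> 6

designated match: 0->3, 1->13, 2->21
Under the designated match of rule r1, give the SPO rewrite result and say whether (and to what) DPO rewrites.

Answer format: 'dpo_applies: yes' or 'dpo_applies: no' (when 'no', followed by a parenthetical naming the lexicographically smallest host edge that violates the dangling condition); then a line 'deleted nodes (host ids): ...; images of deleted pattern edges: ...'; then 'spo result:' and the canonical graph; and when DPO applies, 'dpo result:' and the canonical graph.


dpo_applies: no
(the rule deletes node 3, which keeps host edge (3,6,e) outside the match image — the dangling condition fails, DPO blocks; SPO proceeds and side-deletes such edges)
deleted nodes (host ids): 3, 21; images of deleted pattern edges: (3,13,e)
spo result:
nodes: 0:q, 2:p, 6:p, 7:q, 8:p, 13:p, 14:p, 15:p, 20:q, 22:p
edges: (0,7,e); (7,0,e); (13,20,e); (14,20,e); (15,6,e); (15,14,e); (22,6,e)


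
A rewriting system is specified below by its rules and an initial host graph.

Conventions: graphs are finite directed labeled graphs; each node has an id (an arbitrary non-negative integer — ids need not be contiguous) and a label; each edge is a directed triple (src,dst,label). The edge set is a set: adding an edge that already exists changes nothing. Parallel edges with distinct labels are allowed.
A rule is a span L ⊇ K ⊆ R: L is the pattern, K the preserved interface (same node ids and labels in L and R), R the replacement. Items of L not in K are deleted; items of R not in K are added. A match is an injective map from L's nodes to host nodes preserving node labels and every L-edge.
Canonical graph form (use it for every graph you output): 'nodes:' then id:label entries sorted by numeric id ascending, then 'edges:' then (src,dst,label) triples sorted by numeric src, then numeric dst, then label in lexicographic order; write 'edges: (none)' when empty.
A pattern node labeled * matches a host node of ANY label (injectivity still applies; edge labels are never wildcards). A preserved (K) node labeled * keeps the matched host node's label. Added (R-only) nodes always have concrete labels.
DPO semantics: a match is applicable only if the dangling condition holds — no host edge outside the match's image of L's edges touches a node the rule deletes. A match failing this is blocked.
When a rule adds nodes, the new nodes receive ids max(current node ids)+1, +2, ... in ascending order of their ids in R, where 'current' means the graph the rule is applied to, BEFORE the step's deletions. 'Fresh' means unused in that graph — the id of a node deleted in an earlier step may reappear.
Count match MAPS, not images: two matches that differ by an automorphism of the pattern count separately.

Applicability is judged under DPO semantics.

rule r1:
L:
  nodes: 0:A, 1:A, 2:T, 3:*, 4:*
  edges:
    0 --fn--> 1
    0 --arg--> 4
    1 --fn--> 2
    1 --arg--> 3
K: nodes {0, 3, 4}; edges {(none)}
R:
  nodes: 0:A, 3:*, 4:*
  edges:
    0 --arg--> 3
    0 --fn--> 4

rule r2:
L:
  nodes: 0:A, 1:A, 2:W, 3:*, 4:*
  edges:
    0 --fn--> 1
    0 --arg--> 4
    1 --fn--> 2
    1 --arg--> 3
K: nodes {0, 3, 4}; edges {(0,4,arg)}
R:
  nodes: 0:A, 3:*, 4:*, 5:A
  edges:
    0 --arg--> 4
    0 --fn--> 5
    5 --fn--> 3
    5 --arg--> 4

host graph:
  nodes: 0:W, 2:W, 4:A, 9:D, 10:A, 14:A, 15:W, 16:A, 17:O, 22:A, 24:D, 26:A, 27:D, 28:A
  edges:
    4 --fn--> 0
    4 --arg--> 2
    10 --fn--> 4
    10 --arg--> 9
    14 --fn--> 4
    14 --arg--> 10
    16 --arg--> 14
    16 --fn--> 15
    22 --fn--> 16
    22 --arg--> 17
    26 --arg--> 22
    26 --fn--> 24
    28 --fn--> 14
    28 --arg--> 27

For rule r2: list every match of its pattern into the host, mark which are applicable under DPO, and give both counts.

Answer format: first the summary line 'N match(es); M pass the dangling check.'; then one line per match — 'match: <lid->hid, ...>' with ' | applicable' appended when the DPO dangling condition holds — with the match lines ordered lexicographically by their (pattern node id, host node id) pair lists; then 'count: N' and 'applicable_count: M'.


3 match(es); 1 pass the dangling check.
match: 0->10, 1->4, 2->0, 3->2, 4->9
match: 0->14, 1->4, 2->0, 3->2, 4->10
match: 0->22, 1->16, 2->15, 3->14, 4->17 | applicable
count: 3
applicable_count: 1


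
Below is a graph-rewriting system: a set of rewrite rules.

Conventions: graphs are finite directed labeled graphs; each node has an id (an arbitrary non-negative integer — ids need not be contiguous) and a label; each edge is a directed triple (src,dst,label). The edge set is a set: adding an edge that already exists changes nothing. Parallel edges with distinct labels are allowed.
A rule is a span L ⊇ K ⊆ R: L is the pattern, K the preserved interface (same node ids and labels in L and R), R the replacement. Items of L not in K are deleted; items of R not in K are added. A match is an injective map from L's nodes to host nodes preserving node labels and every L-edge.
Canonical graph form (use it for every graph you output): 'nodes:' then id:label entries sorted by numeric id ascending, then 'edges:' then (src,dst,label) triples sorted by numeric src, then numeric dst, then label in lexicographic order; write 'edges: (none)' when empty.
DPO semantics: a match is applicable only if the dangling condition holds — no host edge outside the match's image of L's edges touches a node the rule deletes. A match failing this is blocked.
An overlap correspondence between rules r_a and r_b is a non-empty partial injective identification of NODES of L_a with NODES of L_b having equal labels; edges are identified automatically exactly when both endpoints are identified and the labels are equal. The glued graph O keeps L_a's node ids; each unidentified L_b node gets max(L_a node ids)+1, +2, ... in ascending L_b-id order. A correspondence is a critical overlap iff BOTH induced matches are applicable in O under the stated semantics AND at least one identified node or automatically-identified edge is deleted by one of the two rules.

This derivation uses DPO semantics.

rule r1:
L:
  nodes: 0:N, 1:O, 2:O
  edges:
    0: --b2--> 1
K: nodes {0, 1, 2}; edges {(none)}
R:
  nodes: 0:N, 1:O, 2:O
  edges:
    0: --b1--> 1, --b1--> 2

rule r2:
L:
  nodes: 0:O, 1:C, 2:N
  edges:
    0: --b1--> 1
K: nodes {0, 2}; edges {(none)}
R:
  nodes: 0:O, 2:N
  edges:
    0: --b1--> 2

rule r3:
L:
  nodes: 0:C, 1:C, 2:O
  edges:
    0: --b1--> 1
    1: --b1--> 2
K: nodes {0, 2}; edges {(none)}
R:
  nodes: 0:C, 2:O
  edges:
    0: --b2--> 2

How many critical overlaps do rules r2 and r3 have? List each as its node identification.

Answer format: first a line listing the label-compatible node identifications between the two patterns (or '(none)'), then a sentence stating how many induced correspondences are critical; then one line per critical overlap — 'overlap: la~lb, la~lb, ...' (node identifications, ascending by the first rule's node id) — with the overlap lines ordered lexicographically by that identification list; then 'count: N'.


label-compatible node identifications between L(r2) and L(r3): 0~2, 1~0, 1~1
0 of the induced correspondences are critical overlaps of r2 and r3.
count: 0


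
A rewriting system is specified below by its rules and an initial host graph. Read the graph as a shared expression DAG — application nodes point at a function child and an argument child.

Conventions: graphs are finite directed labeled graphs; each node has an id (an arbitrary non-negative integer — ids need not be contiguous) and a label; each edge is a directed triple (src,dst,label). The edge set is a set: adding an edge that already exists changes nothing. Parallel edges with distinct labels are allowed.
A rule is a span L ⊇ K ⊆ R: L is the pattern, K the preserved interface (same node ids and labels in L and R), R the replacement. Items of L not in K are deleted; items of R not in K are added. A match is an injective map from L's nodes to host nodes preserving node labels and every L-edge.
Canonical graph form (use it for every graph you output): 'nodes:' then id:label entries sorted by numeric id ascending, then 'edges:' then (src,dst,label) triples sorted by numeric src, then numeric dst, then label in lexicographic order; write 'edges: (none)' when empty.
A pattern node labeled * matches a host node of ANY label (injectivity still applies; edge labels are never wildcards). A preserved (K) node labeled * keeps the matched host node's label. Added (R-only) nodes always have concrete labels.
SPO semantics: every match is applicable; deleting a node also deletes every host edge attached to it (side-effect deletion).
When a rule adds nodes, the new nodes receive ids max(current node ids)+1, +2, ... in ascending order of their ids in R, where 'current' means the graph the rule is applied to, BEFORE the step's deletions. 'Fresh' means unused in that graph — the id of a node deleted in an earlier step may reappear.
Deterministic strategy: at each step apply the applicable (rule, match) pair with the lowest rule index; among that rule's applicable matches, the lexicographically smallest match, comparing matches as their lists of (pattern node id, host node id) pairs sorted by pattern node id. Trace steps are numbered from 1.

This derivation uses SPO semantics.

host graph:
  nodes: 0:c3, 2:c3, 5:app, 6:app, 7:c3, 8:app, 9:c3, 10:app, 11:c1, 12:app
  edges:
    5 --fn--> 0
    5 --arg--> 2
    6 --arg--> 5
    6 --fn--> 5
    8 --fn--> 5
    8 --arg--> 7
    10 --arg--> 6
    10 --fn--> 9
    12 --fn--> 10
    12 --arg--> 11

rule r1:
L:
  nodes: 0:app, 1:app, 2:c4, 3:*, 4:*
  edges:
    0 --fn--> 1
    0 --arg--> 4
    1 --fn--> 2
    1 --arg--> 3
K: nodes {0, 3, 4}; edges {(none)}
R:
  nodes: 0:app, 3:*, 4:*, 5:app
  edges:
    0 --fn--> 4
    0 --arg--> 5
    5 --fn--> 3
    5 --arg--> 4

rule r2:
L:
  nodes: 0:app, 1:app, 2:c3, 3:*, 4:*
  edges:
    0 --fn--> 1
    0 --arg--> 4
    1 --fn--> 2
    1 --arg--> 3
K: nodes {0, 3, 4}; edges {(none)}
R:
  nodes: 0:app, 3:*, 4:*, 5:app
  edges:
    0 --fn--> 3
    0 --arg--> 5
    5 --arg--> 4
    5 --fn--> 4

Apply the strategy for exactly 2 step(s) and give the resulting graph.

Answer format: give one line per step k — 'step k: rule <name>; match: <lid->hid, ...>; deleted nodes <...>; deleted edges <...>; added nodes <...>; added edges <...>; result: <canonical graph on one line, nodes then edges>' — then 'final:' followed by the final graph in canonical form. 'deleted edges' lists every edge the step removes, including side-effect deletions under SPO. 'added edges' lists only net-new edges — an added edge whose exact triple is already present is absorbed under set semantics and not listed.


step 1: rule r2; match: 0->8, 1->5, 2->0, 3->2, 4->7; deleted nodes 0, 5; deleted edges (5,0,fn); (5,2,arg); (6,5,arg); (6,5,fn); (8,5,fn); (8,7,arg); added nodes 13; added edges (8,2,fn); (8,13,arg); (13,7,arg); (13,7,fn); result: nodes: 2:c3, 6:app, 7:c3, 8:app, 9:c3, 10:app, 11:c1, 12:app, 13:app edges: (8,2,fn); (8,13,arg); (10,6,arg); (10,9,fn); (12,10,fn); (12,11,arg); (13,7,arg); (13,7,fn)
step 2: rule r2; match: 0->12, 1->10, 2->9, 3->6, 4->11; deleted nodes 9, 10; deleted edges (10,6,arg); (10,9,fn); (12,10,fn); (12,11,arg); added nodes 14; added edges (12,6,fn); (12,14,arg); (14,11,arg); (14,11,fn); result: nodes: 2:c3, 6:app, 7:c3, 8:app, 11:c1, 12:app, 13:app, 14:app edges: (8,2,fn); (8,13,arg); (12,6,fn); (12,14,arg); (13,7,arg); (13,7,fn); (14,11,arg); (14,11,fn)
final:
nodes: 2:c3, 6:app, 7:c3, 8:app, 11:c1, 12:app, 13:app, 14:app
edges: (8,2,fn); (8,13,arg); (12,6,fn); (12,14,arg); (13,7,arg); (13,7,fn); (14,11,arg); (14,11,fn)


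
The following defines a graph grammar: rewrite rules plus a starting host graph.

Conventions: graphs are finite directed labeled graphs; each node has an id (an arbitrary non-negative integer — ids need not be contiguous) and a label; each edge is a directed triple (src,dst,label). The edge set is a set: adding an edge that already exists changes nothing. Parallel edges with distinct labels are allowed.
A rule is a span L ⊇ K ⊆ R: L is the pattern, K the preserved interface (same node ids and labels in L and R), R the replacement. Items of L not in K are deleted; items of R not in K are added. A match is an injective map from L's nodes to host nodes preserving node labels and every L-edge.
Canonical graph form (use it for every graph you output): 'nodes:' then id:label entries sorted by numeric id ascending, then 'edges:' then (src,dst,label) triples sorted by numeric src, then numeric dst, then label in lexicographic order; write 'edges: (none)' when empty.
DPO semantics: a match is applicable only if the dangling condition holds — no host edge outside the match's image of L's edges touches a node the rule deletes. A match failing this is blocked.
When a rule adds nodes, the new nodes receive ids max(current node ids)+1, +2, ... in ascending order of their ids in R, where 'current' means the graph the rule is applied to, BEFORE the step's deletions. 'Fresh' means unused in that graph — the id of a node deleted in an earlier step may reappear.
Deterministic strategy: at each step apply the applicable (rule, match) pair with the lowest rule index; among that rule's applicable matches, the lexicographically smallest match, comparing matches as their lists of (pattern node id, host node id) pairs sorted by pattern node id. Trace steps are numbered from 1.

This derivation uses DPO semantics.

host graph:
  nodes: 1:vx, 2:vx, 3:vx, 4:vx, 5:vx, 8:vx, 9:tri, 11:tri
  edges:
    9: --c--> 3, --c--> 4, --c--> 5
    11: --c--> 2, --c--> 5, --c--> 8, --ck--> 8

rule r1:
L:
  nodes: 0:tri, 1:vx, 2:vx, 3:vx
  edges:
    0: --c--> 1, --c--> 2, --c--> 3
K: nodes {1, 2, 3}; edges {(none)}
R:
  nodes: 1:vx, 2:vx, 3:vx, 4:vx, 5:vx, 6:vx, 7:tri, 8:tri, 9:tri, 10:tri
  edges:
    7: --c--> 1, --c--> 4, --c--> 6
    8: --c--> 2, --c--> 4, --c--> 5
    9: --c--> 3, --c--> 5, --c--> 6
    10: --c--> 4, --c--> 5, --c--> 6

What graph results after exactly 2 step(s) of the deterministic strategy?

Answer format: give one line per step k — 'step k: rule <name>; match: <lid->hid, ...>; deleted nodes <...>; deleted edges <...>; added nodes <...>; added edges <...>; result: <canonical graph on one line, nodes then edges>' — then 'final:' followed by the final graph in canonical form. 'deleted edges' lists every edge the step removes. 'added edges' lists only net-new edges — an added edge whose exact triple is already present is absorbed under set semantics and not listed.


step 1: rule r1; match: 0->9, 1->3, 2->4, 3->5; deleted nodes 9; deleted edges (9,3,c); (9,4,c); (9,5,c); added nodes 12, 13, 14, 15, 16, 17, 18; added edges (15,3,c); (15,12,c); (15,14,c); (16,4,c); (16,12,c); (16,13,c); (17,5,c); (17,13,c); (17,14,c); (18,12,c); (18,13,c); (18,14,c); result: nodes: 1:vx, 2:vx, 3:vx, 4:vx, 5:vx, 8:vx, 11:tri, 12:vx, 13:vx, 14:vx, 15:tri, 16:tri, 17:tri, 18:tri edges: (11,2,c); (11,5,c); (11,8,c); (11,8,ck); (15,3,c); (15,12,c); (15,14,c); (16,4,c); (16,12,c); (16,13,c); (17,5,c); (17,13,c); (17,14,c); (18,12,c); (18,13,c); (18,14,c)
step 2: rule r1; match: 0->15, 1->3, 2->12, 3->14; deleted nodes 15; deleted edges (15,3,c); (15,12,c); (15,14,c); added nodes 19, 20, 21, 22, 23, 24, 25; added edges (22,3,c); (22,19,c); (22,21,c); (23,12,c); (23,19,c); (23,20,c); (24,14,c); (24,20,c); (24,21,c); (25,19,c); (25,20,c); (25,21,c); result: nodes: 1:vx, 2:vx, 3:vx, 4:vx, 5:vx, 8:vx, 11:tri, 12:vx, 13:vx, 14:vx, 16:tri, 17:tri, 18:tri, 19:vx, 20:vx, 21:vx, 22:tri, 23:tri, 24:tri, 25:tri edges: (11,2,c); (11,5,c); (11,8,c); (11,8,ck); (16,4,c); (16,12,c); (16,13,c); (17,5,c); (17,13,c); (17,14,c); (18,12,c); (18,13,c); (18,14,c); (22,3,c); (22,19,c); (22,21,c); (23,12,c); (23,19,c); (23,20,c); (24,14,c); (24,20,c); (24,21,c); (25,19,c); (25,20,c); (25,21,c)
final:
nodes: 1:vx, 2:vx, 3:vx, 4:vx, 5:vx, 8:vx, 11:tri, 12:vx, 13:vx, 14:vx, 16:tri, 17:tri, 18:tri, 19:vx, 20:vx, 21:vx, 22:tri, 23:tri, 24:tri, 25:tri
edges: (11,2,c); (11,5,c); (11,8,c); (11,8,ck); (16,4,c); (16,12,c); (16,13,c); (17,5,c); (17,13,c); (17,14,c); (18,12,c); (18,13,c); (18,14,c); (22,3,c); (22,19,c); (22,21,c); (23,12,c); (23,19,c); (23,20,c); (24,14,c); (24,20,c); (24,21,c); (25,19,c); (25,20,c); (25,21,c)


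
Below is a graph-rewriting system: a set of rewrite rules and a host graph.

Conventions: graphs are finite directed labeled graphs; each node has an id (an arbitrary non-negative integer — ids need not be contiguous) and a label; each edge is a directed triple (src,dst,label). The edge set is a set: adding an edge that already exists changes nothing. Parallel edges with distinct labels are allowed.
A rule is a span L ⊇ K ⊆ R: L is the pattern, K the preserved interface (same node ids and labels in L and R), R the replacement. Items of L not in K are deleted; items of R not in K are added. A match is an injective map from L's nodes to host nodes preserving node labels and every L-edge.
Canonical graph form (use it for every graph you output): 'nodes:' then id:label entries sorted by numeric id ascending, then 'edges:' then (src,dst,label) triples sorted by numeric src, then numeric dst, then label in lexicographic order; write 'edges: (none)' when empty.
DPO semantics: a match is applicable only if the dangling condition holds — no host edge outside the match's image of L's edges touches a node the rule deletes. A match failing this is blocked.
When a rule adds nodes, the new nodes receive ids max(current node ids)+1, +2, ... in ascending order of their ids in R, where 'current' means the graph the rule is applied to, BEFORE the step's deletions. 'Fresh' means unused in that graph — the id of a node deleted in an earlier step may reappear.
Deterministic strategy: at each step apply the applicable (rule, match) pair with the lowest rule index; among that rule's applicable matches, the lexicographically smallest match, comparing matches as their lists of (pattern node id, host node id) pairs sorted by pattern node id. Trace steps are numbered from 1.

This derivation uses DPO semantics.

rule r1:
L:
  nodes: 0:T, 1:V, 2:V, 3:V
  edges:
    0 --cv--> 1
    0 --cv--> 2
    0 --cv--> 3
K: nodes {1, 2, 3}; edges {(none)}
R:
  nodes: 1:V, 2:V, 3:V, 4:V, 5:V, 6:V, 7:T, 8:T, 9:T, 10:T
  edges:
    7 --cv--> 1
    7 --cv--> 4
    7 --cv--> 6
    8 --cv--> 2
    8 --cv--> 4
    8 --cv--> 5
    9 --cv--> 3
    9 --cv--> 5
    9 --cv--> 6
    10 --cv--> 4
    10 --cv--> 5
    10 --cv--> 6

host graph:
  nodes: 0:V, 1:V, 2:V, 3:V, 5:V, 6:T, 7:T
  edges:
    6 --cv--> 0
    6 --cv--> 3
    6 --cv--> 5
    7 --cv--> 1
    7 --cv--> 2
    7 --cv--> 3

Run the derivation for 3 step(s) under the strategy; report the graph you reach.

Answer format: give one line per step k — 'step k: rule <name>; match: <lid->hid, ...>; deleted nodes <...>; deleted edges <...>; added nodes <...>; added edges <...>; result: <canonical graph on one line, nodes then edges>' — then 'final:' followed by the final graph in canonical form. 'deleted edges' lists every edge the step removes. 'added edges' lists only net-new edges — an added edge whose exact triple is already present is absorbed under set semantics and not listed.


step 1: rule r1; match: 0->6, 1->0, 2->3, 3->5; deleted nodes 6; deleted edges (6,0,cv); (6,3,cv); (6,5,cv); added nodes 8, 9, 10, 11, 12, 13, 14; added edges (11,0,cv); (11,8,cv); (11,10,cv); (12,3,cv); (12,8,cv); (12,9,cv); (13,5,cv); (13,9,cv); (13,10,cv); (14,8,cv); (14,9,cv); (14,10,cv); result: nodes: 0:V, 1:V, 2:V, 3:V, 5:V, 7:T, 8:V, 9:V, 10:V, 11:T, 12:T, 13:T, 14:T edges: (7,1,cv); (7,2,cv); (7,3,cv); (11,0,cv); (11,8,cv); (11,10,cv); (12,3,cv); (12,8,cv); (12,9,cv); (13,5,cv); (13,9,cv); (13,10,cv); (14,8,cv); (14,9,cv); (14,10,cv)
step 2: rule r1; match: 0->7, 1->1, 2->2, 3->3; deleted nodes 7; deleted edges (7,1,cv); (7,2,cv); (7,3,cv); added nodes 15, 16, 17, 18, 19, 20, 21; added edges (18,1,cv); (18,15,cv); (18,17,cv); (19,2,cv); (19,15,cv); (19,16,cv); (20,3,cv); (20,16,cv); (20,17,cv); (21,15,cv); (21,16,cv); (21,17,cv); result: nodes: 0:V, 1:V, 2:V, 3:V, 5:V, 8:V, 9:V, 10:V, 11:T, 12:T, 13:T, 14:T, 15:V, 16:V, 17:V, 18:T, 19:T, 20:T, 21:T edges: (11,0,cv); (11,8,cv); (11,10,cv); (12,3,cv); (12,8,cv); (12,9,cv); (13,5,cv); (13,9,cv); (13,10,cv); (14,8,cv); (14,9,cv); (14,10,cv); (18,1,cv); (18,15,cv); (18,17,cv); (19,2,cv); (19,15,cv); (19,16,cv); (20,3,cv); (20,16,cv); (20,17,cv); (21,15,cv); (21,16,cv); (21,17,cv)
step 3: rule r1; match: 0->11, 1->0, 2->8, 3->10; deleted nodes 11; deleted edges (11,0,cv); (11,8,cv); (11,10,cv); added nodes 22, 23, 24, 25, 26, 27, 28; added edges (25,0,cv); (25,22,cv); (25,24,cv); (26,8,cv); (26,22,cv); (26,23,cv); (27,10,cv); (27,23,cv); (27,24,cv); (28,22,cv); (28,23,cv); (28,24,cv); result: nodes: 0:V, 1:V, 2:V, 3:V, 5:V, 8:V, 9:V, 10:V, 12:T, 13:T, 14:T, 15:V, 16:V, 17:V, 18:T, 19:T, 20:T, 21:T, 22:V, 23:V, 24:V, 25:T, 26:T, 27:T, 28:T edges: (12,3,cv); (12,8,cv); (12,9,cv); (13,5,cv); (13,9,cv); (13,10,cv); (14,8,cv); (14,9,cv); (14,10,cv); (18,1,cv); (18,15,cv); (18,17,cv); (19,2,cv); (19,15,cv); (19,16,cv); (20,3,cv); (20,16,cv); (20,17,cv); (21,15,cv); (21,16,cv); (21,17,cv); (25,0,cv); (25,22,cv); (25,24,cv); (26,8,cv); (26,22,cv); (26,23,cv); (27,10,cv); (27,23,cv); (27,24,cv); (28,22,cv); (28,23,cv); (28,24,cv)
final:
nodes: 0:V, 1:V, 2:V, 3:V, 5:V, 8:V, 9:V, 10:V, 12:T, 13:T, 14:T, 15:V, 16:V, 17:V, 18:T, 19:T, 20:T, 21:T, 22:V, 23:V, 24:V, 25:T, 26:T, 27:T, 28:T
edges: (12,3,cv); (12,8,cv); (12,9,cv); (13,5,cv); (13,9,cv); (13,10,cv); (14,8,cv); (14,9,cv); (14,10,cv); (18,1,cv); (18,15,cv); (18,17,cv); (19,2,cv); (19,15,cv); (19,16,cv); (20,3,cv); (20,16,cv); (20,17,cv); (21,15,cv); (21,16,cv); (21,17,cv); (25,0,cv); (25,22,cv); (25,24,cv); (26,8,cv); (26,22,cv); (26,23,cv); (27,10,cv); (27,23,cv); (27,24,cv); (28,22,cv); (28,23,cv); (28,24,cv)


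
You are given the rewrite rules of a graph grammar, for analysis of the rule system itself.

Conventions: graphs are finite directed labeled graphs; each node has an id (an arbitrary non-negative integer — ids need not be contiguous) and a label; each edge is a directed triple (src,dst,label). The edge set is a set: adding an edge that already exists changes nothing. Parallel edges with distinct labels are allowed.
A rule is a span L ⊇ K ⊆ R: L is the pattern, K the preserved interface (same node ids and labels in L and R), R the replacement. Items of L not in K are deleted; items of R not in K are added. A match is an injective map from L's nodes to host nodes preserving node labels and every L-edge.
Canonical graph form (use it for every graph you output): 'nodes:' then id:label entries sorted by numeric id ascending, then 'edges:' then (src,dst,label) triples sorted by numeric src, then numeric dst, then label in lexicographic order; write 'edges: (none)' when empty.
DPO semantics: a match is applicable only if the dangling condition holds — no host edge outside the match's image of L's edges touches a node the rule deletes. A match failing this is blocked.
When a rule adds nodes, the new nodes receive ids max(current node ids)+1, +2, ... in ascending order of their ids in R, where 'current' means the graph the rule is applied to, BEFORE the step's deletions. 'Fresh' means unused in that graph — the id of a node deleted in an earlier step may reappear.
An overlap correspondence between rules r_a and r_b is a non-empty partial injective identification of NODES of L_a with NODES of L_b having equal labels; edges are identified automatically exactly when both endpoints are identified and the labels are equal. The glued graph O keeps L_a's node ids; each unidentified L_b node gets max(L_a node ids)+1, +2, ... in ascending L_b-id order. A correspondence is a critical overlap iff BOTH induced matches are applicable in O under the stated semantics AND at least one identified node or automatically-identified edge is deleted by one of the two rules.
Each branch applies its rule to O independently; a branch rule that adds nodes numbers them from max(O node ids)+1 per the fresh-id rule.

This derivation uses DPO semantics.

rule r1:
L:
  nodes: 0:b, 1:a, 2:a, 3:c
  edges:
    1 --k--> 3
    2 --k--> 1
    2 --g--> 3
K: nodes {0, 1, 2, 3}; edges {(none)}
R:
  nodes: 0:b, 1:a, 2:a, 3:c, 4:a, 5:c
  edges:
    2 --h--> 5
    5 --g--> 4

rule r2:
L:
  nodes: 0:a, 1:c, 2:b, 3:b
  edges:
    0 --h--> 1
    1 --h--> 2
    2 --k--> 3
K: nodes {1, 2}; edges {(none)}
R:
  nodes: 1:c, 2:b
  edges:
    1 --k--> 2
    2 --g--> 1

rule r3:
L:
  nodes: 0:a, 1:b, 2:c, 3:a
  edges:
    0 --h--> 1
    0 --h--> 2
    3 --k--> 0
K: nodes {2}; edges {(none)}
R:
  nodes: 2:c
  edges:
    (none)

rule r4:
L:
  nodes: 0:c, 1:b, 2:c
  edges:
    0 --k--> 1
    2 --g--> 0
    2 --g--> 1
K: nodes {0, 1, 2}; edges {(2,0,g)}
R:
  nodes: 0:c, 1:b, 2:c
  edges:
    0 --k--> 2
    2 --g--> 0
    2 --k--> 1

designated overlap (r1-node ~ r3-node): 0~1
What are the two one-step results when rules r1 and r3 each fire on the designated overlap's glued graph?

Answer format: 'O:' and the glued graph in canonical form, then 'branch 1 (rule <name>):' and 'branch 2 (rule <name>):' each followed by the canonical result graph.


O:
nodes: 0:b, 1:a, 2:a, 3:c, 4:a, 5:c, 6:a
edges: (1,3,k); (2,1,k); (2,3,g); (4,0,h); (4,5,h); (6,4,k)
branch 1 (rule r1):
nodes: 0:b, 1:a, 2:a, 3:c, 4:a, 5:c, 6:a, 7:a, 8:c
edges: (2,8,h); (4,0,h); (4,5,h); (6,4,k); (8,7,g)
branch 2 (rule r3):
nodes: 1:a, 2:a, 3:c, 5:c
edges: (1,3,k); (2,1,k); (2,3,g)


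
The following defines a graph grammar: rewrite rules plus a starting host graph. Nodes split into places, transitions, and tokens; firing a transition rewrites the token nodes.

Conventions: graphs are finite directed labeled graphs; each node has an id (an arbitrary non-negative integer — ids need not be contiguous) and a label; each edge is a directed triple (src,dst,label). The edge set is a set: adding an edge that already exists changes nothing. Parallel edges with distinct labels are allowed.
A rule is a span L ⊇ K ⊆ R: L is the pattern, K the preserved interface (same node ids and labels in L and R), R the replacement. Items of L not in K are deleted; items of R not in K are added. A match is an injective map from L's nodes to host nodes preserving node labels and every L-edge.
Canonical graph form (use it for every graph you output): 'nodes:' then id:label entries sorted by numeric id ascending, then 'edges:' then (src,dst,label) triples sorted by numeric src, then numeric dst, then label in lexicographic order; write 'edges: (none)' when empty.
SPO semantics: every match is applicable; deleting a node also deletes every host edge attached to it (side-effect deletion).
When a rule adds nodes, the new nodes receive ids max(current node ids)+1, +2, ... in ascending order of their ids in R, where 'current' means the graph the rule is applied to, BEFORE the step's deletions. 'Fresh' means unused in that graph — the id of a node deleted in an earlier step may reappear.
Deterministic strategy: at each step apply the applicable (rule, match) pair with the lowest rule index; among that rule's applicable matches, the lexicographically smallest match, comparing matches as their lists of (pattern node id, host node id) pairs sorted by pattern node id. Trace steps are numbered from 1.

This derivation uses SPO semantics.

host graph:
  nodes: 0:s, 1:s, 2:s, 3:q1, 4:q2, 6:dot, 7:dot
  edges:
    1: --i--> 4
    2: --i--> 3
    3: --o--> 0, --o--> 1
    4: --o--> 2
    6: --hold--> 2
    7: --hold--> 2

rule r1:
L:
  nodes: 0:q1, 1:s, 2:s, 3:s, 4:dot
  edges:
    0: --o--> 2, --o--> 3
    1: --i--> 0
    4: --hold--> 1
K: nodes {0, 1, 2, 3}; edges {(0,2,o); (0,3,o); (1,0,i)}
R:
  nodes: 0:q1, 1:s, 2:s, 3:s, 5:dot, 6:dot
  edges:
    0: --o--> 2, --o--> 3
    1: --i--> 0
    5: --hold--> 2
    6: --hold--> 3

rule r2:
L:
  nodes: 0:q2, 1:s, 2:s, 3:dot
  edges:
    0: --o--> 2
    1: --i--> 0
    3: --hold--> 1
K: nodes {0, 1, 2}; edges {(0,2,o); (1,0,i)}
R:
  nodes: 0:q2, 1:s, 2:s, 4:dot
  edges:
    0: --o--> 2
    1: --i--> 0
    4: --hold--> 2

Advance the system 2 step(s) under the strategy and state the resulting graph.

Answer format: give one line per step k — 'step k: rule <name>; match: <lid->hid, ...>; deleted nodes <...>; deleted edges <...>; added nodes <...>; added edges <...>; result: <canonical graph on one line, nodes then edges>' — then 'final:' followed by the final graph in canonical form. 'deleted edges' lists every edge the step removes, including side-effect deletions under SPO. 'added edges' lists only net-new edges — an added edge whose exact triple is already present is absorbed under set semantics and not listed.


step 1: rule r1; match: 0->3, 1->2, 2->0, 3->1, 4->6; deleted nodes 6; deleted edges (6,2,hold); added nodes 8, 9; added edges (8,0,hold); (9,1,hold); result: nodes: 0:s, 1:s, 2:s, 3:q1, 4:q2, 7:dot, 8:dot, 9:dot edges: (1,4,i); (2,3,i); (3,0,o); (3,1,o); (4,2,o); (7,2,hold); (8,0,hold); (9,1,hold)
step 2: rule r1; match: 0->3, 1->2, 2->0, 3->1, 4->7; deleted nodes 7; deleted edges (7,2,hold); added nodes 10, 11; added edges (10,0,hold); (11,1,hold); result: nodes: 0:s, 1:s, 2:s, 3:q1, 4:q2, 8:dot, 9:dot, 10:dot, 11:dot edges: (1,4,i); (2,3,i); (3,0,o); (3,1,o); (4,2,o); (8,0,hold); (9,1,hold); (10,0,hold); (11,1,hold)
final:
nodes: 0:s, 1:s, 2:s, 3:q1, 4:q2, 8:dot, 9:dot, 10:dot, 11:dot
edges: (1,4,i); (2,3,i); (3,0,o); (3,1,o); (4,2,o); (8,0,hold); (9,1,hold); (10,0,hold); (11,1,hold)


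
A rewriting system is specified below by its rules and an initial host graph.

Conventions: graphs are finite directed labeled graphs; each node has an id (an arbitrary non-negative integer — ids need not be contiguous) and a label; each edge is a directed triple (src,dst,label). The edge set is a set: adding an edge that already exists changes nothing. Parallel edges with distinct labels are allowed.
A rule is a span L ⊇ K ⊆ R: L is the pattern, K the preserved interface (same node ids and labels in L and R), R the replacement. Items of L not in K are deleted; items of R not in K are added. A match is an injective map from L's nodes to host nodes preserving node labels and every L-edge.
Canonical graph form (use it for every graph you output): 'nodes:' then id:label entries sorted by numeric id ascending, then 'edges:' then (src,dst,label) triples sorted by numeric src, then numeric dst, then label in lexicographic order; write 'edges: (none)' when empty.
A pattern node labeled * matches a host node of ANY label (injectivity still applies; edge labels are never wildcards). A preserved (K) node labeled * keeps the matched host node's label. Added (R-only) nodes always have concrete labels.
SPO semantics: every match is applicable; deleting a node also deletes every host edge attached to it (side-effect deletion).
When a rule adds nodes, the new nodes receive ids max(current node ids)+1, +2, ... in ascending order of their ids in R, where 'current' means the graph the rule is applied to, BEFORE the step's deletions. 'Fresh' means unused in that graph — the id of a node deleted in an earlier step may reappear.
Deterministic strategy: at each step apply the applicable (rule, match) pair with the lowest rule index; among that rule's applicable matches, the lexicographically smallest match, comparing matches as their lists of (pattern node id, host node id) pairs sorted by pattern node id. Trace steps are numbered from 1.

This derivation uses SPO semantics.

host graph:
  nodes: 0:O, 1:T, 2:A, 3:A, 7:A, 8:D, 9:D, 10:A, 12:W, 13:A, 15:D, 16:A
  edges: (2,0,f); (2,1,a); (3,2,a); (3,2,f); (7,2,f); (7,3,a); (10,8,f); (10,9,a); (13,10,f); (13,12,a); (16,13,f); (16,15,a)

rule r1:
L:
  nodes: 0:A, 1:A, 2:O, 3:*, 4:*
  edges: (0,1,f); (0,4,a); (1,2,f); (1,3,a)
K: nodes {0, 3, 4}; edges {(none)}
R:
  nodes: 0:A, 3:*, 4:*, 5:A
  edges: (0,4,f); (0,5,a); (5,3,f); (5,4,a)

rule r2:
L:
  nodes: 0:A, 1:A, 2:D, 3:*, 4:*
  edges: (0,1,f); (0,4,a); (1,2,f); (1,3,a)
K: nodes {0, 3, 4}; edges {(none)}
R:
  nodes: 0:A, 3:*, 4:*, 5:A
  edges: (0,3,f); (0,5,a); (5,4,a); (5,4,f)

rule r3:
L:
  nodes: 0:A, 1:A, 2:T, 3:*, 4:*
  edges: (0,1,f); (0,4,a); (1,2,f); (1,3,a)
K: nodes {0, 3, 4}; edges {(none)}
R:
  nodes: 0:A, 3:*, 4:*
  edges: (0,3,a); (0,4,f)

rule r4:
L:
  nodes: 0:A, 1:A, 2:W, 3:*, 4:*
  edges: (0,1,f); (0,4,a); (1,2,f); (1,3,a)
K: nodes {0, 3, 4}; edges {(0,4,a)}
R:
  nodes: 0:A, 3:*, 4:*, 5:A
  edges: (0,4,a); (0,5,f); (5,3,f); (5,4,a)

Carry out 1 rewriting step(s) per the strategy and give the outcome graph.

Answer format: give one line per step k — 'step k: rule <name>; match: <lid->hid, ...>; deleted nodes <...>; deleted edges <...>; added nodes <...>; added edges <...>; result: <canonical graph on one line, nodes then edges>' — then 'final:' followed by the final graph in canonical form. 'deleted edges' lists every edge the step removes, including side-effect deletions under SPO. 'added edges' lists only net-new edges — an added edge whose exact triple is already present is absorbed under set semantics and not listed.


step 1: rule r1; match: 0->7, 1->2, 2->0, 3->1, 4->3; deleted nodes 0, 2; deleted edges (2,0,f); (2,1,a); (3,2,a); (3,2,f); (7,2,f); (7,3,a); added nodes 17; added edges (7,3,f); (7,17,a); (17,1,f); (17,3,a); result: nodes: 1:T, 3:A, 7:A, 8:D, 9:D, 10:A, 12:W, 13:A, 15:D, 16:A, 17:A edges: (7,3,f); (7,17,a); (10,8,f); (10,9,a); (13,10,f); (13,12,a); (16,13,f); (16,15,a); (17,1,f); (17,3,a)
final:
nodes: 1:T, 3:A, 7:A, 8:D, 9:D, 10:A, 12:W, 13:A, 15:D, 16:A, 17:A
edges: (7,3,f); (7,17,a); (10,8,f); (10,9,a); (13,10,f); (13,12,a); (16,13,f); (16,15,a); (17,1,f); (17,3,a)
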